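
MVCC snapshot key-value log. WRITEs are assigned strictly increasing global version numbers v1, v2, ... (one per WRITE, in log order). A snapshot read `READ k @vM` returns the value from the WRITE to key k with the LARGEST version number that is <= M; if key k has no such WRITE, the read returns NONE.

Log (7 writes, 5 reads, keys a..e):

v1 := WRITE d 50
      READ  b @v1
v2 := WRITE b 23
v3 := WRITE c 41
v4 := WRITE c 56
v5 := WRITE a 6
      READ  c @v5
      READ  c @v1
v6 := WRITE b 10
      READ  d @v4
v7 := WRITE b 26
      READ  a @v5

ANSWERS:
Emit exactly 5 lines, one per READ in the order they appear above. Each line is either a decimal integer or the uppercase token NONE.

v1: WRITE d=50  (d history now [(1, 50)])
READ b @v1: history=[] -> no version <= 1 -> NONE
v2: WRITE b=23  (b history now [(2, 23)])
v3: WRITE c=41  (c history now [(3, 41)])
v4: WRITE c=56  (c history now [(3, 41), (4, 56)])
v5: WRITE a=6  (a history now [(5, 6)])
READ c @v5: history=[(3, 41), (4, 56)] -> pick v4 -> 56
READ c @v1: history=[(3, 41), (4, 56)] -> no version <= 1 -> NONE
v6: WRITE b=10  (b history now [(2, 23), (6, 10)])
READ d @v4: history=[(1, 50)] -> pick v1 -> 50
v7: WRITE b=26  (b history now [(2, 23), (6, 10), (7, 26)])
READ a @v5: history=[(5, 6)] -> pick v5 -> 6

Answer: NONE
56
NONE
50
6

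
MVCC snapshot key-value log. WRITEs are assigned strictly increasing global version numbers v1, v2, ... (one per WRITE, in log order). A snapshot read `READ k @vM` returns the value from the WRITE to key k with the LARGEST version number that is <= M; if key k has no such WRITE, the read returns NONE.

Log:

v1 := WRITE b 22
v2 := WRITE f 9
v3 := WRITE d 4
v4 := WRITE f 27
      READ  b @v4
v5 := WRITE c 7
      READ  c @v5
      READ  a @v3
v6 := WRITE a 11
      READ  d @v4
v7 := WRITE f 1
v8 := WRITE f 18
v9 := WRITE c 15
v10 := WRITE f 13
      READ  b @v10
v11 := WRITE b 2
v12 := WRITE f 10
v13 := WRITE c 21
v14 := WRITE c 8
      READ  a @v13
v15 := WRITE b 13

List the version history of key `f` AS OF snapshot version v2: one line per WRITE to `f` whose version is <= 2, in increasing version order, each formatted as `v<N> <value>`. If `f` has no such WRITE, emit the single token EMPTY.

Answer: v2 9

Derivation:
Scan writes for key=f with version <= 2:
  v1 WRITE b 22 -> skip
  v2 WRITE f 9 -> keep
  v3 WRITE d 4 -> skip
  v4 WRITE f 27 -> drop (> snap)
  v5 WRITE c 7 -> skip
  v6 WRITE a 11 -> skip
  v7 WRITE f 1 -> drop (> snap)
  v8 WRITE f 18 -> drop (> snap)
  v9 WRITE c 15 -> skip
  v10 WRITE f 13 -> drop (> snap)
  v11 WRITE b 2 -> skip
  v12 WRITE f 10 -> drop (> snap)
  v13 WRITE c 21 -> skip
  v14 WRITE c 8 -> skip
  v15 WRITE b 13 -> skip
Collected: [(2, 9)]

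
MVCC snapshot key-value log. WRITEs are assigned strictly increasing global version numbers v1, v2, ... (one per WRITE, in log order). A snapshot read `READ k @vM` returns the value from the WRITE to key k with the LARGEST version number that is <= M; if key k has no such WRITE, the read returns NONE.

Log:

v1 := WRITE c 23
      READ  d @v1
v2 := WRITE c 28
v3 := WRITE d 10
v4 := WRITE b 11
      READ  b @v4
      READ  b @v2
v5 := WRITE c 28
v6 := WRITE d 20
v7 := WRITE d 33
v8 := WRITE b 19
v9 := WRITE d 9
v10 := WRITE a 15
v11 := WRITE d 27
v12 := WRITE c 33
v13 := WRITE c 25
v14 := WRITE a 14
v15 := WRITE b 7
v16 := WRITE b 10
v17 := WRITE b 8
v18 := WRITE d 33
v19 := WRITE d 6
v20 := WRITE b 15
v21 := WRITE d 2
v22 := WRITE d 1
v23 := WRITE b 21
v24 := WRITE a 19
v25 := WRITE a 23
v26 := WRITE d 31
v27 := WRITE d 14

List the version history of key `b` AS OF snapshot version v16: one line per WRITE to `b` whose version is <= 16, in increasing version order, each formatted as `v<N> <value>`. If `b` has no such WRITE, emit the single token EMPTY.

Answer: v4 11
v8 19
v15 7
v16 10

Derivation:
Scan writes for key=b with version <= 16:
  v1 WRITE c 23 -> skip
  v2 WRITE c 28 -> skip
  v3 WRITE d 10 -> skip
  v4 WRITE b 11 -> keep
  v5 WRITE c 28 -> skip
  v6 WRITE d 20 -> skip
  v7 WRITE d 33 -> skip
  v8 WRITE b 19 -> keep
  v9 WRITE d 9 -> skip
  v10 WRITE a 15 -> skip
  v11 WRITE d 27 -> skip
  v12 WRITE c 33 -> skip
  v13 WRITE c 25 -> skip
  v14 WRITE a 14 -> skip
  v15 WRITE b 7 -> keep
  v16 WRITE b 10 -> keep
  v17 WRITE b 8 -> drop (> snap)
  v18 WRITE d 33 -> skip
  v19 WRITE d 6 -> skip
  v20 WRITE b 15 -> drop (> snap)
  v21 WRITE d 2 -> skip
  v22 WRITE d 1 -> skip
  v23 WRITE b 21 -> drop (> snap)
  v24 WRITE a 19 -> skip
  v25 WRITE a 23 -> skip
  v26 WRITE d 31 -> skip
  v27 WRITE d 14 -> skip
Collected: [(4, 11), (8, 19), (15, 7), (16, 10)]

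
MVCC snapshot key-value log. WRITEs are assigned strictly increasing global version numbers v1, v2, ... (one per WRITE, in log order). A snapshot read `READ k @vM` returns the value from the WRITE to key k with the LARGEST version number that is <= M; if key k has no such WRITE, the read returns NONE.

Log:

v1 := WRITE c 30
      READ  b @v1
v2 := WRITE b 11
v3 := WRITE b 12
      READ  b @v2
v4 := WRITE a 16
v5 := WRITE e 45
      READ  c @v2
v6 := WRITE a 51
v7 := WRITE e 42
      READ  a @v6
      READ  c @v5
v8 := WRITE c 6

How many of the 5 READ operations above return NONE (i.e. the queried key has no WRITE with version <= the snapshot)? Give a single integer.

v1: WRITE c=30  (c history now [(1, 30)])
READ b @v1: history=[] -> no version <= 1 -> NONE
v2: WRITE b=11  (b history now [(2, 11)])
v3: WRITE b=12  (b history now [(2, 11), (3, 12)])
READ b @v2: history=[(2, 11), (3, 12)] -> pick v2 -> 11
v4: WRITE a=16  (a history now [(4, 16)])
v5: WRITE e=45  (e history now [(5, 45)])
READ c @v2: history=[(1, 30)] -> pick v1 -> 30
v6: WRITE a=51  (a history now [(4, 16), (6, 51)])
v7: WRITE e=42  (e history now [(5, 45), (7, 42)])
READ a @v6: history=[(4, 16), (6, 51)] -> pick v6 -> 51
READ c @v5: history=[(1, 30)] -> pick v1 -> 30
v8: WRITE c=6  (c history now [(1, 30), (8, 6)])
Read results in order: ['NONE', '11', '30', '51', '30']
NONE count = 1

Answer: 1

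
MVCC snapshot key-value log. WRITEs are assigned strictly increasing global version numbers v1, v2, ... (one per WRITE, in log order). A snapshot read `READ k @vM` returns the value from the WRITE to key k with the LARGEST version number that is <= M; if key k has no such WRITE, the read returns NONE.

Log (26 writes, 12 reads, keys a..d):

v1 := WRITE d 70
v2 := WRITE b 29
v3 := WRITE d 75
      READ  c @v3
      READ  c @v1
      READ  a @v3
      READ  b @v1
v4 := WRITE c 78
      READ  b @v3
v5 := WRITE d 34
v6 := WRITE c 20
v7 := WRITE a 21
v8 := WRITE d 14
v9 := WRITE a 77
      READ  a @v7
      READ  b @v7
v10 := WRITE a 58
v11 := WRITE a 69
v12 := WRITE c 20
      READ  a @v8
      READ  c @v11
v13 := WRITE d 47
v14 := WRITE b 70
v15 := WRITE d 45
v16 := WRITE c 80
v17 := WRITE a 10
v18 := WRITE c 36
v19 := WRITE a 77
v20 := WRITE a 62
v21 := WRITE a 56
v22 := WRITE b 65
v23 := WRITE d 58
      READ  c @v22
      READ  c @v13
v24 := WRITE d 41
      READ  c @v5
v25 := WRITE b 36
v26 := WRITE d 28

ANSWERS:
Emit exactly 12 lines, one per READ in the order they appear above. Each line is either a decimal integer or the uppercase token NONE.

Answer: NONE
NONE
NONE
NONE
29
21
29
21
20
36
20
78

Derivation:
v1: WRITE d=70  (d history now [(1, 70)])
v2: WRITE b=29  (b history now [(2, 29)])
v3: WRITE d=75  (d history now [(1, 70), (3, 75)])
READ c @v3: history=[] -> no version <= 3 -> NONE
READ c @v1: history=[] -> no version <= 1 -> NONE
READ a @v3: history=[] -> no version <= 3 -> NONE
READ b @v1: history=[(2, 29)] -> no version <= 1 -> NONE
v4: WRITE c=78  (c history now [(4, 78)])
READ b @v3: history=[(2, 29)] -> pick v2 -> 29
v5: WRITE d=34  (d history now [(1, 70), (3, 75), (5, 34)])
v6: WRITE c=20  (c history now [(4, 78), (6, 20)])
v7: WRITE a=21  (a history now [(7, 21)])
v8: WRITE d=14  (d history now [(1, 70), (3, 75), (5, 34), (8, 14)])
v9: WRITE a=77  (a history now [(7, 21), (9, 77)])
READ a @v7: history=[(7, 21), (9, 77)] -> pick v7 -> 21
READ b @v7: history=[(2, 29)] -> pick v2 -> 29
v10: WRITE a=58  (a history now [(7, 21), (9, 77), (10, 58)])
v11: WRITE a=69  (a history now [(7, 21), (9, 77), (10, 58), (11, 69)])
v12: WRITE c=20  (c history now [(4, 78), (6, 20), (12, 20)])
READ a @v8: history=[(7, 21), (9, 77), (10, 58), (11, 69)] -> pick v7 -> 21
READ c @v11: history=[(4, 78), (6, 20), (12, 20)] -> pick v6 -> 20
v13: WRITE d=47  (d history now [(1, 70), (3, 75), (5, 34), (8, 14), (13, 47)])
v14: WRITE b=70  (b history now [(2, 29), (14, 70)])
v15: WRITE d=45  (d history now [(1, 70), (3, 75), (5, 34), (8, 14), (13, 47), (15, 45)])
v16: WRITE c=80  (c history now [(4, 78), (6, 20), (12, 20), (16, 80)])
v17: WRITE a=10  (a history now [(7, 21), (9, 77), (10, 58), (11, 69), (17, 10)])
v18: WRITE c=36  (c history now [(4, 78), (6, 20), (12, 20), (16, 80), (18, 36)])
v19: WRITE a=77  (a history now [(7, 21), (9, 77), (10, 58), (11, 69), (17, 10), (19, 77)])
v20: WRITE a=62  (a history now [(7, 21), (9, 77), (10, 58), (11, 69), (17, 10), (19, 77), (20, 62)])
v21: WRITE a=56  (a history now [(7, 21), (9, 77), (10, 58), (11, 69), (17, 10), (19, 77), (20, 62), (21, 56)])
v22: WRITE b=65  (b history now [(2, 29), (14, 70), (22, 65)])
v23: WRITE d=58  (d history now [(1, 70), (3, 75), (5, 34), (8, 14), (13, 47), (15, 45), (23, 58)])
READ c @v22: history=[(4, 78), (6, 20), (12, 20), (16, 80), (18, 36)] -> pick v18 -> 36
READ c @v13: history=[(4, 78), (6, 20), (12, 20), (16, 80), (18, 36)] -> pick v12 -> 20
v24: WRITE d=41  (d history now [(1, 70), (3, 75), (5, 34), (8, 14), (13, 47), (15, 45), (23, 58), (24, 41)])
READ c @v5: history=[(4, 78), (6, 20), (12, 20), (16, 80), (18, 36)] -> pick v4 -> 78
v25: WRITE b=36  (b history now [(2, 29), (14, 70), (22, 65), (25, 36)])
v26: WRITE d=28  (d history now [(1, 70), (3, 75), (5, 34), (8, 14), (13, 47), (15, 45), (23, 58), (24, 41), (26, 28)])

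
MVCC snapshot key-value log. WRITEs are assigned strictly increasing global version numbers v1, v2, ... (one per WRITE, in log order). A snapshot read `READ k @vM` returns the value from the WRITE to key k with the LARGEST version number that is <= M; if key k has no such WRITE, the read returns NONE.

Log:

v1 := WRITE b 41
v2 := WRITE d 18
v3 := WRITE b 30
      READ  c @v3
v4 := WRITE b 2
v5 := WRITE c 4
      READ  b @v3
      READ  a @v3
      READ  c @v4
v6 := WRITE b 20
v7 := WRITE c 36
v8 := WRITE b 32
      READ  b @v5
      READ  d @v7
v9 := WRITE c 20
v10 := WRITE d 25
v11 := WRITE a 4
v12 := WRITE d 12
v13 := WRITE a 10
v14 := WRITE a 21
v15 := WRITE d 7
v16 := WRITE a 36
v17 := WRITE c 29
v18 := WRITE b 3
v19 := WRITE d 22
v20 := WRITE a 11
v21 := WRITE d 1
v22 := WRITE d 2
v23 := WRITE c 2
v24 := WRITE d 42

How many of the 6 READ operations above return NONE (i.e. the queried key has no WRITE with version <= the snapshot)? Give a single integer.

v1: WRITE b=41  (b history now [(1, 41)])
v2: WRITE d=18  (d history now [(2, 18)])
v3: WRITE b=30  (b history now [(1, 41), (3, 30)])
READ c @v3: history=[] -> no version <= 3 -> NONE
v4: WRITE b=2  (b history now [(1, 41), (3, 30), (4, 2)])
v5: WRITE c=4  (c history now [(5, 4)])
READ b @v3: history=[(1, 41), (3, 30), (4, 2)] -> pick v3 -> 30
READ a @v3: history=[] -> no version <= 3 -> NONE
READ c @v4: history=[(5, 4)] -> no version <= 4 -> NONE
v6: WRITE b=20  (b history now [(1, 41), (3, 30), (4, 2), (6, 20)])
v7: WRITE c=36  (c history now [(5, 4), (7, 36)])
v8: WRITE b=32  (b history now [(1, 41), (3, 30), (4, 2), (6, 20), (8, 32)])
READ b @v5: history=[(1, 41), (3, 30), (4, 2), (6, 20), (8, 32)] -> pick v4 -> 2
READ d @v7: history=[(2, 18)] -> pick v2 -> 18
v9: WRITE c=20  (c history now [(5, 4), (7, 36), (9, 20)])
v10: WRITE d=25  (d history now [(2, 18), (10, 25)])
v11: WRITE a=4  (a history now [(11, 4)])
v12: WRITE d=12  (d history now [(2, 18), (10, 25), (12, 12)])
v13: WRITE a=10  (a history now [(11, 4), (13, 10)])
v14: WRITE a=21  (a history now [(11, 4), (13, 10), (14, 21)])
v15: WRITE d=7  (d history now [(2, 18), (10, 25), (12, 12), (15, 7)])
v16: WRITE a=36  (a history now [(11, 4), (13, 10), (14, 21), (16, 36)])
v17: WRITE c=29  (c history now [(5, 4), (7, 36), (9, 20), (17, 29)])
v18: WRITE b=3  (b history now [(1, 41), (3, 30), (4, 2), (6, 20), (8, 32), (18, 3)])
v19: WRITE d=22  (d history now [(2, 18), (10, 25), (12, 12), (15, 7), (19, 22)])
v20: WRITE a=11  (a history now [(11, 4), (13, 10), (14, 21), (16, 36), (20, 11)])
v21: WRITE d=1  (d history now [(2, 18), (10, 25), (12, 12), (15, 7), (19, 22), (21, 1)])
v22: WRITE d=2  (d history now [(2, 18), (10, 25), (12, 12), (15, 7), (19, 22), (21, 1), (22, 2)])
v23: WRITE c=2  (c history now [(5, 4), (7, 36), (9, 20), (17, 29), (23, 2)])
v24: WRITE d=42  (d history now [(2, 18), (10, 25), (12, 12), (15, 7), (19, 22), (21, 1), (22, 2), (24, 42)])
Read results in order: ['NONE', '30', 'NONE', 'NONE', '2', '18']
NONE count = 3

Answer: 3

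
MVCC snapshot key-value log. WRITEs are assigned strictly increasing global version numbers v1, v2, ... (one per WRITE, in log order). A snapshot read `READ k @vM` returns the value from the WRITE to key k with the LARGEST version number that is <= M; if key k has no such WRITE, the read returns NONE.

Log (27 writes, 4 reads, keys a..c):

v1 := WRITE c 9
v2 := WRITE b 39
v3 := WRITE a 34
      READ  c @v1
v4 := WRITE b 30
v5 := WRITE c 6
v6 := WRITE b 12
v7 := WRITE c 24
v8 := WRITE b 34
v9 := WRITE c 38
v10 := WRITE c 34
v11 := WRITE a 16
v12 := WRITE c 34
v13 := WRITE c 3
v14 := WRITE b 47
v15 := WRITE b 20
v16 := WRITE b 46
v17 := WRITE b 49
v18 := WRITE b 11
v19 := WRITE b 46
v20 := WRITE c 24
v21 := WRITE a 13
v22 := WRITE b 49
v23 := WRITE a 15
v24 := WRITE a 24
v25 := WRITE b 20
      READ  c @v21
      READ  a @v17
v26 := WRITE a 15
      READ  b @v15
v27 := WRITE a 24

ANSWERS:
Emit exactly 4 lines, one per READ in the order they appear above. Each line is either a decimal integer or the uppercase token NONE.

v1: WRITE c=9  (c history now [(1, 9)])
v2: WRITE b=39  (b history now [(2, 39)])
v3: WRITE a=34  (a history now [(3, 34)])
READ c @v1: history=[(1, 9)] -> pick v1 -> 9
v4: WRITE b=30  (b history now [(2, 39), (4, 30)])
v5: WRITE c=6  (c history now [(1, 9), (5, 6)])
v6: WRITE b=12  (b history now [(2, 39), (4, 30), (6, 12)])
v7: WRITE c=24  (c history now [(1, 9), (5, 6), (7, 24)])
v8: WRITE b=34  (b history now [(2, 39), (4, 30), (6, 12), (8, 34)])
v9: WRITE c=38  (c history now [(1, 9), (5, 6), (7, 24), (9, 38)])
v10: WRITE c=34  (c history now [(1, 9), (5, 6), (7, 24), (9, 38), (10, 34)])
v11: WRITE a=16  (a history now [(3, 34), (11, 16)])
v12: WRITE c=34  (c history now [(1, 9), (5, 6), (7, 24), (9, 38), (10, 34), (12, 34)])
v13: WRITE c=3  (c history now [(1, 9), (5, 6), (7, 24), (9, 38), (10, 34), (12, 34), (13, 3)])
v14: WRITE b=47  (b history now [(2, 39), (4, 30), (6, 12), (8, 34), (14, 47)])
v15: WRITE b=20  (b history now [(2, 39), (4, 30), (6, 12), (8, 34), (14, 47), (15, 20)])
v16: WRITE b=46  (b history now [(2, 39), (4, 30), (6, 12), (8, 34), (14, 47), (15, 20), (16, 46)])
v17: WRITE b=49  (b history now [(2, 39), (4, 30), (6, 12), (8, 34), (14, 47), (15, 20), (16, 46), (17, 49)])
v18: WRITE b=11  (b history now [(2, 39), (4, 30), (6, 12), (8, 34), (14, 47), (15, 20), (16, 46), (17, 49), (18, 11)])
v19: WRITE b=46  (b history now [(2, 39), (4, 30), (6, 12), (8, 34), (14, 47), (15, 20), (16, 46), (17, 49), (18, 11), (19, 46)])
v20: WRITE c=24  (c history now [(1, 9), (5, 6), (7, 24), (9, 38), (10, 34), (12, 34), (13, 3), (20, 24)])
v21: WRITE a=13  (a history now [(3, 34), (11, 16), (21, 13)])
v22: WRITE b=49  (b history now [(2, 39), (4, 30), (6, 12), (8, 34), (14, 47), (15, 20), (16, 46), (17, 49), (18, 11), (19, 46), (22, 49)])
v23: WRITE a=15  (a history now [(3, 34), (11, 16), (21, 13), (23, 15)])
v24: WRITE a=24  (a history now [(3, 34), (11, 16), (21, 13), (23, 15), (24, 24)])
v25: WRITE b=20  (b history now [(2, 39), (4, 30), (6, 12), (8, 34), (14, 47), (15, 20), (16, 46), (17, 49), (18, 11), (19, 46), (22, 49), (25, 20)])
READ c @v21: history=[(1, 9), (5, 6), (7, 24), (9, 38), (10, 34), (12, 34), (13, 3), (20, 24)] -> pick v20 -> 24
READ a @v17: history=[(3, 34), (11, 16), (21, 13), (23, 15), (24, 24)] -> pick v11 -> 16
v26: WRITE a=15  (a history now [(3, 34), (11, 16), (21, 13), (23, 15), (24, 24), (26, 15)])
READ b @v15: history=[(2, 39), (4, 30), (6, 12), (8, 34), (14, 47), (15, 20), (16, 46), (17, 49), (18, 11), (19, 46), (22, 49), (25, 20)] -> pick v15 -> 20
v27: WRITE a=24  (a history now [(3, 34), (11, 16), (21, 13), (23, 15), (24, 24), (26, 15), (27, 24)])

Answer: 9
24
16
20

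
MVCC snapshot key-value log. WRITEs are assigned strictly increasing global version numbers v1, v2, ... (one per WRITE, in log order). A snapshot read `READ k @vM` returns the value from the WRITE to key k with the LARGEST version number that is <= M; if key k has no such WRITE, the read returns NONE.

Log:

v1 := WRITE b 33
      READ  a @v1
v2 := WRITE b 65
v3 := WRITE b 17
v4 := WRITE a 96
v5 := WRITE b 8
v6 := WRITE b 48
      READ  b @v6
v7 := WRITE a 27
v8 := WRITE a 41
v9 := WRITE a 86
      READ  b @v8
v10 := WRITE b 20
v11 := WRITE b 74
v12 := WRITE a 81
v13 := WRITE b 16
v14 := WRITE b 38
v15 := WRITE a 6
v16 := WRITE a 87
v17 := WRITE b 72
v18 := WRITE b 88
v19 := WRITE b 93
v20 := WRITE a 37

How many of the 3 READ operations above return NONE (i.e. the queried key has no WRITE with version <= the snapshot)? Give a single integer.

Answer: 1

Derivation:
v1: WRITE b=33  (b history now [(1, 33)])
READ a @v1: history=[] -> no version <= 1 -> NONE
v2: WRITE b=65  (b history now [(1, 33), (2, 65)])
v3: WRITE b=17  (b history now [(1, 33), (2, 65), (3, 17)])
v4: WRITE a=96  (a history now [(4, 96)])
v5: WRITE b=8  (b history now [(1, 33), (2, 65), (3, 17), (5, 8)])
v6: WRITE b=48  (b history now [(1, 33), (2, 65), (3, 17), (5, 8), (6, 48)])
READ b @v6: history=[(1, 33), (2, 65), (3, 17), (5, 8), (6, 48)] -> pick v6 -> 48
v7: WRITE a=27  (a history now [(4, 96), (7, 27)])
v8: WRITE a=41  (a history now [(4, 96), (7, 27), (8, 41)])
v9: WRITE a=86  (a history now [(4, 96), (7, 27), (8, 41), (9, 86)])
READ b @v8: history=[(1, 33), (2, 65), (3, 17), (5, 8), (6, 48)] -> pick v6 -> 48
v10: WRITE b=20  (b history now [(1, 33), (2, 65), (3, 17), (5, 8), (6, 48), (10, 20)])
v11: WRITE b=74  (b history now [(1, 33), (2, 65), (3, 17), (5, 8), (6, 48), (10, 20), (11, 74)])
v12: WRITE a=81  (a history now [(4, 96), (7, 27), (8, 41), (9, 86), (12, 81)])
v13: WRITE b=16  (b history now [(1, 33), (2, 65), (3, 17), (5, 8), (6, 48), (10, 20), (11, 74), (13, 16)])
v14: WRITE b=38  (b history now [(1, 33), (2, 65), (3, 17), (5, 8), (6, 48), (10, 20), (11, 74), (13, 16), (14, 38)])
v15: WRITE a=6  (a history now [(4, 96), (7, 27), (8, 41), (9, 86), (12, 81), (15, 6)])
v16: WRITE a=87  (a history now [(4, 96), (7, 27), (8, 41), (9, 86), (12, 81), (15, 6), (16, 87)])
v17: WRITE b=72  (b history now [(1, 33), (2, 65), (3, 17), (5, 8), (6, 48), (10, 20), (11, 74), (13, 16), (14, 38), (17, 72)])
v18: WRITE b=88  (b history now [(1, 33), (2, 65), (3, 17), (5, 8), (6, 48), (10, 20), (11, 74), (13, 16), (14, 38), (17, 72), (18, 88)])
v19: WRITE b=93  (b history now [(1, 33), (2, 65), (3, 17), (5, 8), (6, 48), (10, 20), (11, 74), (13, 16), (14, 38), (17, 72), (18, 88), (19, 93)])
v20: WRITE a=37  (a history now [(4, 96), (7, 27), (8, 41), (9, 86), (12, 81), (15, 6), (16, 87), (20, 37)])
Read results in order: ['NONE', '48', '48']
NONE count = 1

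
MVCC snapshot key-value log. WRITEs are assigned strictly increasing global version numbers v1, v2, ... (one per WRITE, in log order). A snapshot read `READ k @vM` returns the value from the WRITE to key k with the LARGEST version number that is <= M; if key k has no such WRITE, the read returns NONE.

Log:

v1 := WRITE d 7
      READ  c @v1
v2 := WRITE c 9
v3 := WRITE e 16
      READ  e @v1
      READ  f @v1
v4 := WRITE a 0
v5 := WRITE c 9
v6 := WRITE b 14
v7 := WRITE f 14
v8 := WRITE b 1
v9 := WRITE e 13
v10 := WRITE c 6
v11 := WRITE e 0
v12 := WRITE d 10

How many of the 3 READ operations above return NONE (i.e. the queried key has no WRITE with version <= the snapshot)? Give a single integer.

v1: WRITE d=7  (d history now [(1, 7)])
READ c @v1: history=[] -> no version <= 1 -> NONE
v2: WRITE c=9  (c history now [(2, 9)])
v3: WRITE e=16  (e history now [(3, 16)])
READ e @v1: history=[(3, 16)] -> no version <= 1 -> NONE
READ f @v1: history=[] -> no version <= 1 -> NONE
v4: WRITE a=0  (a history now [(4, 0)])
v5: WRITE c=9  (c history now [(2, 9), (5, 9)])
v6: WRITE b=14  (b history now [(6, 14)])
v7: WRITE f=14  (f history now [(7, 14)])
v8: WRITE b=1  (b history now [(6, 14), (8, 1)])
v9: WRITE e=13  (e history now [(3, 16), (9, 13)])
v10: WRITE c=6  (c history now [(2, 9), (5, 9), (10, 6)])
v11: WRITE e=0  (e history now [(3, 16), (9, 13), (11, 0)])
v12: WRITE d=10  (d history now [(1, 7), (12, 10)])
Read results in order: ['NONE', 'NONE', 'NONE']
NONE count = 3

Answer: 3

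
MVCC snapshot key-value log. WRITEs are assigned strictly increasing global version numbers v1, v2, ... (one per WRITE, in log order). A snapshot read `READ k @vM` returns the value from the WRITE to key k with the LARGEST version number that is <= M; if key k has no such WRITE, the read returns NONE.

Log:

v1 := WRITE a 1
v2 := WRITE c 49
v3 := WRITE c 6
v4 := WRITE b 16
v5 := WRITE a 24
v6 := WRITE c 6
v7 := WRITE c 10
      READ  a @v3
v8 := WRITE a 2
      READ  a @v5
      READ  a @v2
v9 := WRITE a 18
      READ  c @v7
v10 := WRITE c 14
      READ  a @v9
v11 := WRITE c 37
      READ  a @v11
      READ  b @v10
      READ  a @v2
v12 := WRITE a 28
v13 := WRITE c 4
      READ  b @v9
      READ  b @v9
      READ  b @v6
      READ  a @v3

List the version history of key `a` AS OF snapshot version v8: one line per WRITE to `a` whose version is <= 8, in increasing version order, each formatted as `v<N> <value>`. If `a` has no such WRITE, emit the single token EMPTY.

Answer: v1 1
v5 24
v8 2

Derivation:
Scan writes for key=a with version <= 8:
  v1 WRITE a 1 -> keep
  v2 WRITE c 49 -> skip
  v3 WRITE c 6 -> skip
  v4 WRITE b 16 -> skip
  v5 WRITE a 24 -> keep
  v6 WRITE c 6 -> skip
  v7 WRITE c 10 -> skip
  v8 WRITE a 2 -> keep
  v9 WRITE a 18 -> drop (> snap)
  v10 WRITE c 14 -> skip
  v11 WRITE c 37 -> skip
  v12 WRITE a 28 -> drop (> snap)
  v13 WRITE c 4 -> skip
Collected: [(1, 1), (5, 24), (8, 2)]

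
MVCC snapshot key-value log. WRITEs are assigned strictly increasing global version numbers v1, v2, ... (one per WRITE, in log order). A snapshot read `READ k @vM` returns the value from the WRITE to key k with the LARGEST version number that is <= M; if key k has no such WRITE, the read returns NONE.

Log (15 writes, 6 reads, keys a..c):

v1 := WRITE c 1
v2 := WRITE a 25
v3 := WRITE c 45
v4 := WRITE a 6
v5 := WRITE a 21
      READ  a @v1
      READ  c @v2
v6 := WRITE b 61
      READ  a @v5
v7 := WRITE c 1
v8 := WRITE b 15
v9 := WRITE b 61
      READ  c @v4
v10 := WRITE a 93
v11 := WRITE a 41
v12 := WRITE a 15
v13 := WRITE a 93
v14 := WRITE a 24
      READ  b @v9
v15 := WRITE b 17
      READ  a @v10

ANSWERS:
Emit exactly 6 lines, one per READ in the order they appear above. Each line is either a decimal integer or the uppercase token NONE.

Answer: NONE
1
21
45
61
93

Derivation:
v1: WRITE c=1  (c history now [(1, 1)])
v2: WRITE a=25  (a history now [(2, 25)])
v3: WRITE c=45  (c history now [(1, 1), (3, 45)])
v4: WRITE a=6  (a history now [(2, 25), (4, 6)])
v5: WRITE a=21  (a history now [(2, 25), (4, 6), (5, 21)])
READ a @v1: history=[(2, 25), (4, 6), (5, 21)] -> no version <= 1 -> NONE
READ c @v2: history=[(1, 1), (3, 45)] -> pick v1 -> 1
v6: WRITE b=61  (b history now [(6, 61)])
READ a @v5: history=[(2, 25), (4, 6), (5, 21)] -> pick v5 -> 21
v7: WRITE c=1  (c history now [(1, 1), (3, 45), (7, 1)])
v8: WRITE b=15  (b history now [(6, 61), (8, 15)])
v9: WRITE b=61  (b history now [(6, 61), (8, 15), (9, 61)])
READ c @v4: history=[(1, 1), (3, 45), (7, 1)] -> pick v3 -> 45
v10: WRITE a=93  (a history now [(2, 25), (4, 6), (5, 21), (10, 93)])
v11: WRITE a=41  (a history now [(2, 25), (4, 6), (5, 21), (10, 93), (11, 41)])
v12: WRITE a=15  (a history now [(2, 25), (4, 6), (5, 21), (10, 93), (11, 41), (12, 15)])
v13: WRITE a=93  (a history now [(2, 25), (4, 6), (5, 21), (10, 93), (11, 41), (12, 15), (13, 93)])
v14: WRITE a=24  (a history now [(2, 25), (4, 6), (5, 21), (10, 93), (11, 41), (12, 15), (13, 93), (14, 24)])
READ b @v9: history=[(6, 61), (8, 15), (9, 61)] -> pick v9 -> 61
v15: WRITE b=17  (b history now [(6, 61), (8, 15), (9, 61), (15, 17)])
READ a @v10: history=[(2, 25), (4, 6), (5, 21), (10, 93), (11, 41), (12, 15), (13, 93), (14, 24)] -> pick v10 -> 93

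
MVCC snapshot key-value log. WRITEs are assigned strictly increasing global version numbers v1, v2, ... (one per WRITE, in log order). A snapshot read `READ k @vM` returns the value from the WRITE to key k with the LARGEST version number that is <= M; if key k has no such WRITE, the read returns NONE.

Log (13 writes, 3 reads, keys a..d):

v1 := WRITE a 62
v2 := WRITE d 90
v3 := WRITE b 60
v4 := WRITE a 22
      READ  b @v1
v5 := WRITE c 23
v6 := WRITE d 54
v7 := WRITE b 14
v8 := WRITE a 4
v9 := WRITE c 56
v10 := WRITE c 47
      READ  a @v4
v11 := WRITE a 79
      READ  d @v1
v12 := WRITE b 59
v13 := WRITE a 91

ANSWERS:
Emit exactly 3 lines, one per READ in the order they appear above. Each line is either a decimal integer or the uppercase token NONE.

v1: WRITE a=62  (a history now [(1, 62)])
v2: WRITE d=90  (d history now [(2, 90)])
v3: WRITE b=60  (b history now [(3, 60)])
v4: WRITE a=22  (a history now [(1, 62), (4, 22)])
READ b @v1: history=[(3, 60)] -> no version <= 1 -> NONE
v5: WRITE c=23  (c history now [(5, 23)])
v6: WRITE d=54  (d history now [(2, 90), (6, 54)])
v7: WRITE b=14  (b history now [(3, 60), (7, 14)])
v8: WRITE a=4  (a history now [(1, 62), (4, 22), (8, 4)])
v9: WRITE c=56  (c history now [(5, 23), (9, 56)])
v10: WRITE c=47  (c history now [(5, 23), (9, 56), (10, 47)])
READ a @v4: history=[(1, 62), (4, 22), (8, 4)] -> pick v4 -> 22
v11: WRITE a=79  (a history now [(1, 62), (4, 22), (8, 4), (11, 79)])
READ d @v1: history=[(2, 90), (6, 54)] -> no version <= 1 -> NONE
v12: WRITE b=59  (b history now [(3, 60), (7, 14), (12, 59)])
v13: WRITE a=91  (a history now [(1, 62), (4, 22), (8, 4), (11, 79), (13, 91)])

Answer: NONE
22
NONE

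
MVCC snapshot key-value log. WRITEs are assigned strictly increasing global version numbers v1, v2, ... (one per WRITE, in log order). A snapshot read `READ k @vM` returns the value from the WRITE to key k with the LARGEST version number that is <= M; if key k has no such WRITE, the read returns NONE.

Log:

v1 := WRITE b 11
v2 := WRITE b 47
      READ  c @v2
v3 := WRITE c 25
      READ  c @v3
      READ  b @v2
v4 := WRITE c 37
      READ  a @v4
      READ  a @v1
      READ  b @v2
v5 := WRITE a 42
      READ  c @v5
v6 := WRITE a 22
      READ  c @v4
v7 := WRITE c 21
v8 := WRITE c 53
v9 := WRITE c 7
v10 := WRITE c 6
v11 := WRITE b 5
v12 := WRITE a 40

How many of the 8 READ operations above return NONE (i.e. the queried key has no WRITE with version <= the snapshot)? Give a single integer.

v1: WRITE b=11  (b history now [(1, 11)])
v2: WRITE b=47  (b history now [(1, 11), (2, 47)])
READ c @v2: history=[] -> no version <= 2 -> NONE
v3: WRITE c=25  (c history now [(3, 25)])
READ c @v3: history=[(3, 25)] -> pick v3 -> 25
READ b @v2: history=[(1, 11), (2, 47)] -> pick v2 -> 47
v4: WRITE c=37  (c history now [(3, 25), (4, 37)])
READ a @v4: history=[] -> no version <= 4 -> NONE
READ a @v1: history=[] -> no version <= 1 -> NONE
READ b @v2: history=[(1, 11), (2, 47)] -> pick v2 -> 47
v5: WRITE a=42  (a history now [(5, 42)])
READ c @v5: history=[(3, 25), (4, 37)] -> pick v4 -> 37
v6: WRITE a=22  (a history now [(5, 42), (6, 22)])
READ c @v4: history=[(3, 25), (4, 37)] -> pick v4 -> 37
v7: WRITE c=21  (c history now [(3, 25), (4, 37), (7, 21)])
v8: WRITE c=53  (c history now [(3, 25), (4, 37), (7, 21), (8, 53)])
v9: WRITE c=7  (c history now [(3, 25), (4, 37), (7, 21), (8, 53), (9, 7)])
v10: WRITE c=6  (c history now [(3, 25), (4, 37), (7, 21), (8, 53), (9, 7), (10, 6)])
v11: WRITE b=5  (b history now [(1, 11), (2, 47), (11, 5)])
v12: WRITE a=40  (a history now [(5, 42), (6, 22), (12, 40)])
Read results in order: ['NONE', '25', '47', 'NONE', 'NONE', '47', '37', '37']
NONE count = 3

Answer: 3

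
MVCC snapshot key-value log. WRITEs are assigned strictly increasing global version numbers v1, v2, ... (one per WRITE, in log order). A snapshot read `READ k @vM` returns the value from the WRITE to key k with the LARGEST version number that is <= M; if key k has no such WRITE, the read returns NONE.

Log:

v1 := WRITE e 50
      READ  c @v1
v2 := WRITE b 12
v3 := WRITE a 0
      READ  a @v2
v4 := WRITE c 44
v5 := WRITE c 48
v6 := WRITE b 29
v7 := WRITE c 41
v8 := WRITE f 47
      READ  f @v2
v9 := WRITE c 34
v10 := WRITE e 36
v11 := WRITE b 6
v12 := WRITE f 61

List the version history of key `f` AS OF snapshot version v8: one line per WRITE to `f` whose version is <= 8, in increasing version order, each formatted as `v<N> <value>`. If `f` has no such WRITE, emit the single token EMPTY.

Scan writes for key=f with version <= 8:
  v1 WRITE e 50 -> skip
  v2 WRITE b 12 -> skip
  v3 WRITE a 0 -> skip
  v4 WRITE c 44 -> skip
  v5 WRITE c 48 -> skip
  v6 WRITE b 29 -> skip
  v7 WRITE c 41 -> skip
  v8 WRITE f 47 -> keep
  v9 WRITE c 34 -> skip
  v10 WRITE e 36 -> skip
  v11 WRITE b 6 -> skip
  v12 WRITE f 61 -> drop (> snap)
Collected: [(8, 47)]

Answer: v8 47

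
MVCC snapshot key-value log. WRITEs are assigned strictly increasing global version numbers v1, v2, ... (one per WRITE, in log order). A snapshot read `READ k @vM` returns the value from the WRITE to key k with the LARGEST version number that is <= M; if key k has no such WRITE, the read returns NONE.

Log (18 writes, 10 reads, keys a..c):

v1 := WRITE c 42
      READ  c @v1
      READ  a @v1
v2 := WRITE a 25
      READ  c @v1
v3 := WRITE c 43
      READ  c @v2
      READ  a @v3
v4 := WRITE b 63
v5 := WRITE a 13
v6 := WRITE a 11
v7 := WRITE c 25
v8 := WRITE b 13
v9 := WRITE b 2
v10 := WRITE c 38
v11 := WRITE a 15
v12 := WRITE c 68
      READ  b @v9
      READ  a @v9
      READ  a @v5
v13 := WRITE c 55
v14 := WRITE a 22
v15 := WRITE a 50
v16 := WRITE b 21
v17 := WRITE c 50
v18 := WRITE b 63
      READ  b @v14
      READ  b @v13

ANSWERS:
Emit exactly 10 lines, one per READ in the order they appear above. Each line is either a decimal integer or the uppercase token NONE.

v1: WRITE c=42  (c history now [(1, 42)])
READ c @v1: history=[(1, 42)] -> pick v1 -> 42
READ a @v1: history=[] -> no version <= 1 -> NONE
v2: WRITE a=25  (a history now [(2, 25)])
READ c @v1: history=[(1, 42)] -> pick v1 -> 42
v3: WRITE c=43  (c history now [(1, 42), (3, 43)])
READ c @v2: history=[(1, 42), (3, 43)] -> pick v1 -> 42
READ a @v3: history=[(2, 25)] -> pick v2 -> 25
v4: WRITE b=63  (b history now [(4, 63)])
v5: WRITE a=13  (a history now [(2, 25), (5, 13)])
v6: WRITE a=11  (a history now [(2, 25), (5, 13), (6, 11)])
v7: WRITE c=25  (c history now [(1, 42), (3, 43), (7, 25)])
v8: WRITE b=13  (b history now [(4, 63), (8, 13)])
v9: WRITE b=2  (b history now [(4, 63), (8, 13), (9, 2)])
v10: WRITE c=38  (c history now [(1, 42), (3, 43), (7, 25), (10, 38)])
v11: WRITE a=15  (a history now [(2, 25), (5, 13), (6, 11), (11, 15)])
v12: WRITE c=68  (c history now [(1, 42), (3, 43), (7, 25), (10, 38), (12, 68)])
READ b @v9: history=[(4, 63), (8, 13), (9, 2)] -> pick v9 -> 2
READ a @v9: history=[(2, 25), (5, 13), (6, 11), (11, 15)] -> pick v6 -> 11
READ a @v5: history=[(2, 25), (5, 13), (6, 11), (11, 15)] -> pick v5 -> 13
v13: WRITE c=55  (c history now [(1, 42), (3, 43), (7, 25), (10, 38), (12, 68), (13, 55)])
v14: WRITE a=22  (a history now [(2, 25), (5, 13), (6, 11), (11, 15), (14, 22)])
v15: WRITE a=50  (a history now [(2, 25), (5, 13), (6, 11), (11, 15), (14, 22), (15, 50)])
v16: WRITE b=21  (b history now [(4, 63), (8, 13), (9, 2), (16, 21)])
v17: WRITE c=50  (c history now [(1, 42), (3, 43), (7, 25), (10, 38), (12, 68), (13, 55), (17, 50)])
v18: WRITE b=63  (b history now [(4, 63), (8, 13), (9, 2), (16, 21), (18, 63)])
READ b @v14: history=[(4, 63), (8, 13), (9, 2), (16, 21), (18, 63)] -> pick v9 -> 2
READ b @v13: history=[(4, 63), (8, 13), (9, 2), (16, 21), (18, 63)] -> pick v9 -> 2

Answer: 42
NONE
42
42
25
2
11
13
2
2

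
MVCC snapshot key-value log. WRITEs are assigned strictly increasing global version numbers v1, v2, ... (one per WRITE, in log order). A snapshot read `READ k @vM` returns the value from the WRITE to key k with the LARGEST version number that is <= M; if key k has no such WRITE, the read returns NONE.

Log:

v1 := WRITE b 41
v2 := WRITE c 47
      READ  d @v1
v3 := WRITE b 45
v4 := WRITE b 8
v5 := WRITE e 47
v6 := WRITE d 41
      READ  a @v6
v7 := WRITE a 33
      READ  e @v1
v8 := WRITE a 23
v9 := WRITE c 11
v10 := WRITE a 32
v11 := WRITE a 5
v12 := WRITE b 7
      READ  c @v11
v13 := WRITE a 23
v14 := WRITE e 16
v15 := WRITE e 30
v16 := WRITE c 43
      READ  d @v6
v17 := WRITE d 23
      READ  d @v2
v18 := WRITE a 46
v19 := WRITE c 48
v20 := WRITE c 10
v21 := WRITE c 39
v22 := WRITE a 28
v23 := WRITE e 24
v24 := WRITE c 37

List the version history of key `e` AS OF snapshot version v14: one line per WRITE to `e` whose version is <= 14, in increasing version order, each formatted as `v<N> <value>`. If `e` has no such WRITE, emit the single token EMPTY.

Scan writes for key=e with version <= 14:
  v1 WRITE b 41 -> skip
  v2 WRITE c 47 -> skip
  v3 WRITE b 45 -> skip
  v4 WRITE b 8 -> skip
  v5 WRITE e 47 -> keep
  v6 WRITE d 41 -> skip
  v7 WRITE a 33 -> skip
  v8 WRITE a 23 -> skip
  v9 WRITE c 11 -> skip
  v10 WRITE a 32 -> skip
  v11 WRITE a 5 -> skip
  v12 WRITE b 7 -> skip
  v13 WRITE a 23 -> skip
  v14 WRITE e 16 -> keep
  v15 WRITE e 30 -> drop (> snap)
  v16 WRITE c 43 -> skip
  v17 WRITE d 23 -> skip
  v18 WRITE a 46 -> skip
  v19 WRITE c 48 -> skip
  v20 WRITE c 10 -> skip
  v21 WRITE c 39 -> skip
  v22 WRITE a 28 -> skip
  v23 WRITE e 24 -> drop (> snap)
  v24 WRITE c 37 -> skip
Collected: [(5, 47), (14, 16)]

Answer: v5 47
v14 16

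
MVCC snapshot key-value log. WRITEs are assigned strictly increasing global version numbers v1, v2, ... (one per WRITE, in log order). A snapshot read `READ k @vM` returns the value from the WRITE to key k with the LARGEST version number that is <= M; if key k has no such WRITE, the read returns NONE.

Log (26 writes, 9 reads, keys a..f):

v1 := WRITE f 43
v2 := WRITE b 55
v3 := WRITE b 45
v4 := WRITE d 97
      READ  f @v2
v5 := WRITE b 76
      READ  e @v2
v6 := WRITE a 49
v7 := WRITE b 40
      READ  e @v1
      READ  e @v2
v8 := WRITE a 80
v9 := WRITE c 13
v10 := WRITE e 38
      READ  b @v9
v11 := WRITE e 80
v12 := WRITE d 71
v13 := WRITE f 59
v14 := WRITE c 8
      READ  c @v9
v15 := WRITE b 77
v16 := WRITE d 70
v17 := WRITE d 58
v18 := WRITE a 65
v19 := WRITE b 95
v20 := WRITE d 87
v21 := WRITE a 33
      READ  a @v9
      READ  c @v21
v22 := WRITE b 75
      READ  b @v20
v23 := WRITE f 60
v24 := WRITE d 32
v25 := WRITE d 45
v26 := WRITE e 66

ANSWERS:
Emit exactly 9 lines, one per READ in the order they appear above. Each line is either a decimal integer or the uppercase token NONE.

v1: WRITE f=43  (f history now [(1, 43)])
v2: WRITE b=55  (b history now [(2, 55)])
v3: WRITE b=45  (b history now [(2, 55), (3, 45)])
v4: WRITE d=97  (d history now [(4, 97)])
READ f @v2: history=[(1, 43)] -> pick v1 -> 43
v5: WRITE b=76  (b history now [(2, 55), (3, 45), (5, 76)])
READ e @v2: history=[] -> no version <= 2 -> NONE
v6: WRITE a=49  (a history now [(6, 49)])
v7: WRITE b=40  (b history now [(2, 55), (3, 45), (5, 76), (7, 40)])
READ e @v1: history=[] -> no version <= 1 -> NONE
READ e @v2: history=[] -> no version <= 2 -> NONE
v8: WRITE a=80  (a history now [(6, 49), (8, 80)])
v9: WRITE c=13  (c history now [(9, 13)])
v10: WRITE e=38  (e history now [(10, 38)])
READ b @v9: history=[(2, 55), (3, 45), (5, 76), (7, 40)] -> pick v7 -> 40
v11: WRITE e=80  (e history now [(10, 38), (11, 80)])
v12: WRITE d=71  (d history now [(4, 97), (12, 71)])
v13: WRITE f=59  (f history now [(1, 43), (13, 59)])
v14: WRITE c=8  (c history now [(9, 13), (14, 8)])
READ c @v9: history=[(9, 13), (14, 8)] -> pick v9 -> 13
v15: WRITE b=77  (b history now [(2, 55), (3, 45), (5, 76), (7, 40), (15, 77)])
v16: WRITE d=70  (d history now [(4, 97), (12, 71), (16, 70)])
v17: WRITE d=58  (d history now [(4, 97), (12, 71), (16, 70), (17, 58)])
v18: WRITE a=65  (a history now [(6, 49), (8, 80), (18, 65)])
v19: WRITE b=95  (b history now [(2, 55), (3, 45), (5, 76), (7, 40), (15, 77), (19, 95)])
v20: WRITE d=87  (d history now [(4, 97), (12, 71), (16, 70), (17, 58), (20, 87)])
v21: WRITE a=33  (a history now [(6, 49), (8, 80), (18, 65), (21, 33)])
READ a @v9: history=[(6, 49), (8, 80), (18, 65), (21, 33)] -> pick v8 -> 80
READ c @v21: history=[(9, 13), (14, 8)] -> pick v14 -> 8
v22: WRITE b=75  (b history now [(2, 55), (3, 45), (5, 76), (7, 40), (15, 77), (19, 95), (22, 75)])
READ b @v20: history=[(2, 55), (3, 45), (5, 76), (7, 40), (15, 77), (19, 95), (22, 75)] -> pick v19 -> 95
v23: WRITE f=60  (f history now [(1, 43), (13, 59), (23, 60)])
v24: WRITE d=32  (d history now [(4, 97), (12, 71), (16, 70), (17, 58), (20, 87), (24, 32)])
v25: WRITE d=45  (d history now [(4, 97), (12, 71), (16, 70), (17, 58), (20, 87), (24, 32), (25, 45)])
v26: WRITE e=66  (e history now [(10, 38), (11, 80), (26, 66)])

Answer: 43
NONE
NONE
NONE
40
13
80
8
95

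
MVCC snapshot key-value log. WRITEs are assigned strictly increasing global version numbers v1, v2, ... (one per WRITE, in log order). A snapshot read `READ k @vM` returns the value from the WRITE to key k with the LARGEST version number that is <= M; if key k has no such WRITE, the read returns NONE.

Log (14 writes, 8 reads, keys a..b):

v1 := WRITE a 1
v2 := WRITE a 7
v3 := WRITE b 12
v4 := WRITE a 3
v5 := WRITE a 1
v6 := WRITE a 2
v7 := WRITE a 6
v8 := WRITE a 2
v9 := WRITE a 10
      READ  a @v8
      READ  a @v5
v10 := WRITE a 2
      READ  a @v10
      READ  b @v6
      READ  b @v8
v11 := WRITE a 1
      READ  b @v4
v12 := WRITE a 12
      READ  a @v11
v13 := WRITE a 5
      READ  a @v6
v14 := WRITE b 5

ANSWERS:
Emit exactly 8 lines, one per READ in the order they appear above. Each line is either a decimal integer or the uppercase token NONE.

v1: WRITE a=1  (a history now [(1, 1)])
v2: WRITE a=7  (a history now [(1, 1), (2, 7)])
v3: WRITE b=12  (b history now [(3, 12)])
v4: WRITE a=3  (a history now [(1, 1), (2, 7), (4, 3)])
v5: WRITE a=1  (a history now [(1, 1), (2, 7), (4, 3), (5, 1)])
v6: WRITE a=2  (a history now [(1, 1), (2, 7), (4, 3), (5, 1), (6, 2)])
v7: WRITE a=6  (a history now [(1, 1), (2, 7), (4, 3), (5, 1), (6, 2), (7, 6)])
v8: WRITE a=2  (a history now [(1, 1), (2, 7), (4, 3), (5, 1), (6, 2), (7, 6), (8, 2)])
v9: WRITE a=10  (a history now [(1, 1), (2, 7), (4, 3), (5, 1), (6, 2), (7, 6), (8, 2), (9, 10)])
READ a @v8: history=[(1, 1), (2, 7), (4, 3), (5, 1), (6, 2), (7, 6), (8, 2), (9, 10)] -> pick v8 -> 2
READ a @v5: history=[(1, 1), (2, 7), (4, 3), (5, 1), (6, 2), (7, 6), (8, 2), (9, 10)] -> pick v5 -> 1
v10: WRITE a=2  (a history now [(1, 1), (2, 7), (4, 3), (5, 1), (6, 2), (7, 6), (8, 2), (9, 10), (10, 2)])
READ a @v10: history=[(1, 1), (2, 7), (4, 3), (5, 1), (6, 2), (7, 6), (8, 2), (9, 10), (10, 2)] -> pick v10 -> 2
READ b @v6: history=[(3, 12)] -> pick v3 -> 12
READ b @v8: history=[(3, 12)] -> pick v3 -> 12
v11: WRITE a=1  (a history now [(1, 1), (2, 7), (4, 3), (5, 1), (6, 2), (7, 6), (8, 2), (9, 10), (10, 2), (11, 1)])
READ b @v4: history=[(3, 12)] -> pick v3 -> 12
v12: WRITE a=12  (a history now [(1, 1), (2, 7), (4, 3), (5, 1), (6, 2), (7, 6), (8, 2), (9, 10), (10, 2), (11, 1), (12, 12)])
READ a @v11: history=[(1, 1), (2, 7), (4, 3), (5, 1), (6, 2), (7, 6), (8, 2), (9, 10), (10, 2), (11, 1), (12, 12)] -> pick v11 -> 1
v13: WRITE a=5  (a history now [(1, 1), (2, 7), (4, 3), (5, 1), (6, 2), (7, 6), (8, 2), (9, 10), (10, 2), (11, 1), (12, 12), (13, 5)])
READ a @v6: history=[(1, 1), (2, 7), (4, 3), (5, 1), (6, 2), (7, 6), (8, 2), (9, 10), (10, 2), (11, 1), (12, 12), (13, 5)] -> pick v6 -> 2
v14: WRITE b=5  (b history now [(3, 12), (14, 5)])

Answer: 2
1
2
12
12
12
1
2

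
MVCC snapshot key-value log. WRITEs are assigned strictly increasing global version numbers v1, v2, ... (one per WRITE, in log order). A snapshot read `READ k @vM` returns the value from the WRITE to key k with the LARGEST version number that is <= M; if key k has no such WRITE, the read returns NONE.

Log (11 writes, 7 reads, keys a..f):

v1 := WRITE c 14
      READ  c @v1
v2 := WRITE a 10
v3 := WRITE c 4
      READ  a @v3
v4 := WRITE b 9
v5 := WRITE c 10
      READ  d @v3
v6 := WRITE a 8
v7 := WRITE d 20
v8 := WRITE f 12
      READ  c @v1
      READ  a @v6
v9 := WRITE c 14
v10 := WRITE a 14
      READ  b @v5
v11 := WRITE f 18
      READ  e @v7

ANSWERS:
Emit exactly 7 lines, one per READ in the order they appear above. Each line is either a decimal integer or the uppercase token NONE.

v1: WRITE c=14  (c history now [(1, 14)])
READ c @v1: history=[(1, 14)] -> pick v1 -> 14
v2: WRITE a=10  (a history now [(2, 10)])
v3: WRITE c=4  (c history now [(1, 14), (3, 4)])
READ a @v3: history=[(2, 10)] -> pick v2 -> 10
v4: WRITE b=9  (b history now [(4, 9)])
v5: WRITE c=10  (c history now [(1, 14), (3, 4), (5, 10)])
READ d @v3: history=[] -> no version <= 3 -> NONE
v6: WRITE a=8  (a history now [(2, 10), (6, 8)])
v7: WRITE d=20  (d history now [(7, 20)])
v8: WRITE f=12  (f history now [(8, 12)])
READ c @v1: history=[(1, 14), (3, 4), (5, 10)] -> pick v1 -> 14
READ a @v6: history=[(2, 10), (6, 8)] -> pick v6 -> 8
v9: WRITE c=14  (c history now [(1, 14), (3, 4), (5, 10), (9, 14)])
v10: WRITE a=14  (a history now [(2, 10), (6, 8), (10, 14)])
READ b @v5: history=[(4, 9)] -> pick v4 -> 9
v11: WRITE f=18  (f history now [(8, 12), (11, 18)])
READ e @v7: history=[] -> no version <= 7 -> NONE

Answer: 14
10
NONE
14
8
9
NONE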